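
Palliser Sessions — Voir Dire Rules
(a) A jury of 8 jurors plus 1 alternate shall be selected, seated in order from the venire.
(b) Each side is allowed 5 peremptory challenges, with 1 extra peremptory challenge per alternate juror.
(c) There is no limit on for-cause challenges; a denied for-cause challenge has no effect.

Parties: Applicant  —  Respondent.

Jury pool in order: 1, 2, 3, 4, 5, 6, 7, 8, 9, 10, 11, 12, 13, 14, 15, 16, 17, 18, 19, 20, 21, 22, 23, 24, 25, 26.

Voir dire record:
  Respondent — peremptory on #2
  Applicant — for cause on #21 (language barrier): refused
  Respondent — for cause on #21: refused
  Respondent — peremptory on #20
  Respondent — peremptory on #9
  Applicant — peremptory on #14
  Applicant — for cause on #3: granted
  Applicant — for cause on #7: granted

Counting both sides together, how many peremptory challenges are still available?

Applicant allotment: 5 base + 1 × 1 alternate = 6. Respondent allotment: 5 base + 1 × 1 alternate = 6.
Applicant peremptories used: #14 — 1 (for-cause on #21, #3, #7 don't count).
Respondent peremptories used: #2, #20, #9 — 3 (the for-cause on #21 doesn't count).
Remaining: (6 − 1) + (6 − 3) = 8.

8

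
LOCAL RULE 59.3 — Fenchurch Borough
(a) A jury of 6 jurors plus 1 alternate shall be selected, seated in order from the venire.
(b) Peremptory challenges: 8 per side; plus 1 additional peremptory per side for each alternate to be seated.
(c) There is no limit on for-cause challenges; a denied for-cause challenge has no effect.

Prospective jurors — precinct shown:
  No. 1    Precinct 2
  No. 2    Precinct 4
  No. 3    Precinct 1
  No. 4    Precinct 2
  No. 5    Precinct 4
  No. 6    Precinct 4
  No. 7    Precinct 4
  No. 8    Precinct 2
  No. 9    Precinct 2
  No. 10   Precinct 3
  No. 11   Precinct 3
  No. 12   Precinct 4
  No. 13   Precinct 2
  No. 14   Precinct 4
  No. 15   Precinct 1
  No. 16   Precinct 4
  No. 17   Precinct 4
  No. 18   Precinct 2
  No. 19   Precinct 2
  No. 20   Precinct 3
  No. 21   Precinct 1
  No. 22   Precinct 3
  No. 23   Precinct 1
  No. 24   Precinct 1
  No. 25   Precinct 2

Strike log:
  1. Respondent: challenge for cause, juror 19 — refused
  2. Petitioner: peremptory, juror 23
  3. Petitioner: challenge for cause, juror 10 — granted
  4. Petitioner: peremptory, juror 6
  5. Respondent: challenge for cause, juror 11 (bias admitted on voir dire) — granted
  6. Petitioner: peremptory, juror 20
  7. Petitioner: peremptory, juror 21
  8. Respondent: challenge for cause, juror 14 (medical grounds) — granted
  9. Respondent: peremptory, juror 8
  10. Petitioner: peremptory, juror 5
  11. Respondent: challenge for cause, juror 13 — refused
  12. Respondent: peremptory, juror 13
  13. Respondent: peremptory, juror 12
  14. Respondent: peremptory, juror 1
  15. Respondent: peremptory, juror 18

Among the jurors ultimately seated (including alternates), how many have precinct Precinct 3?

Removed: #1, #5, #6, #8, #10, #11, #12, #13, #14, #18, #20, #21, #23.
Seated (7 incl. alternates): #2, #3, #4, #7, #9, #15, #16.
None of those are in Precinct 3 → 0.

0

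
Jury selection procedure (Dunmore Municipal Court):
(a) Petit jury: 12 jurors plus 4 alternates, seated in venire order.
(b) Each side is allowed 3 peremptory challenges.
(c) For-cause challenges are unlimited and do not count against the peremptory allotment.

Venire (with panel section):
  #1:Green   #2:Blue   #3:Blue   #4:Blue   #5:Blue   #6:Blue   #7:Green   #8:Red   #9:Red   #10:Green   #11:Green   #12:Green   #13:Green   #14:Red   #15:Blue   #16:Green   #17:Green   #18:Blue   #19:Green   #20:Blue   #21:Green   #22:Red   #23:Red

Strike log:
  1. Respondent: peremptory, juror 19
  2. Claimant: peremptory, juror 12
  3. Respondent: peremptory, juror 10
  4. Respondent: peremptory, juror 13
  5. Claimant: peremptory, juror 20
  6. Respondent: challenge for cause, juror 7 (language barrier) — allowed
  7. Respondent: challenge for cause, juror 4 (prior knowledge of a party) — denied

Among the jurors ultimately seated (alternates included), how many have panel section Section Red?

4

Removed: #7, #10, #12, #13, #19, #20.
Seated (16 incl. alternates): #1, #2, #3, #4, #5, #6, #8, #9, #11, #14, #15, #16, #17, #18, #21, #22.
Of those, in Section Red: #8, #9, #14, #22 → 4.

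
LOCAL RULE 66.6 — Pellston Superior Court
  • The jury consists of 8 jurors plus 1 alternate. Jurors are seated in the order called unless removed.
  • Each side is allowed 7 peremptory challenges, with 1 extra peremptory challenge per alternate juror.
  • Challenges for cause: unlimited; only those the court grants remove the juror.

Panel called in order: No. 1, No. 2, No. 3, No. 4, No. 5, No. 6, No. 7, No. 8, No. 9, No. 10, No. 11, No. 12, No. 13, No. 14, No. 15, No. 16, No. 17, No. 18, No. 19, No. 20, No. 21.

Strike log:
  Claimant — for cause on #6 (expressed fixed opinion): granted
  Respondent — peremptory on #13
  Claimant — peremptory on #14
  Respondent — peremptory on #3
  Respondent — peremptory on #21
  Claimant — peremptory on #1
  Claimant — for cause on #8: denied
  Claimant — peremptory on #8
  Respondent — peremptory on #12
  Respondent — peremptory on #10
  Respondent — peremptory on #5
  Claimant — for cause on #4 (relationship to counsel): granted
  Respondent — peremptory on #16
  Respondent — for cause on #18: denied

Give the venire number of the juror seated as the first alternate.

Removed: #1, #3, #4, #5, #6, #8, #10, #12, #13, #14, #16, #21. (#18 stays — for-cause denied.)
Seating in order: seats 1–8 → #2, #7, #9, #11, #15, #17, #18, #19; alternates → #20.
So alternate 1 is #20.

20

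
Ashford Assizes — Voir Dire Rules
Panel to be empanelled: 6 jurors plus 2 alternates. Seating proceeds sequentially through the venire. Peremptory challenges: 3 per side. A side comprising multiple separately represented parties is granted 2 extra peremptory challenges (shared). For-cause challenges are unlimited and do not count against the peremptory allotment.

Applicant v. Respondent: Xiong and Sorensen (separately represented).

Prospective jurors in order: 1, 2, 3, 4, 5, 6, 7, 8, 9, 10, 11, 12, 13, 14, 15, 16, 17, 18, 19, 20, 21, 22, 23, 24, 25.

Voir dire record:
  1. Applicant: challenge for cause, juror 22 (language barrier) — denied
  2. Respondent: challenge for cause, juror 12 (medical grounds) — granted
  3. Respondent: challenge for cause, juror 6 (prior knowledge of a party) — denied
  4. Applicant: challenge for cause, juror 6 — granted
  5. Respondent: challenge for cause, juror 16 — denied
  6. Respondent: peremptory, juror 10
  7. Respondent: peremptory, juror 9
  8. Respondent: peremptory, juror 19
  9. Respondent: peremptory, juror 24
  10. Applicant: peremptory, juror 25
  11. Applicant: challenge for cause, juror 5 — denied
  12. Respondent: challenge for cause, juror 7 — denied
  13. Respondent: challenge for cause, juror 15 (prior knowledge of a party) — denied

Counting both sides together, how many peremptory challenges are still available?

3

Applicant allotment: 3. Respondent allotment: 3 base + 2 multi-party = 5.
Applicant peremptories used: #25 — 1 (for-cause on #22, #6, #5 don't count).
Respondent peremptories used: #10, #9, #19, #24 — 4 (for-cause on #12, #6, #16, #7, #15 don't count).
Remaining: (3 − 1) + (5 − 4) = 3.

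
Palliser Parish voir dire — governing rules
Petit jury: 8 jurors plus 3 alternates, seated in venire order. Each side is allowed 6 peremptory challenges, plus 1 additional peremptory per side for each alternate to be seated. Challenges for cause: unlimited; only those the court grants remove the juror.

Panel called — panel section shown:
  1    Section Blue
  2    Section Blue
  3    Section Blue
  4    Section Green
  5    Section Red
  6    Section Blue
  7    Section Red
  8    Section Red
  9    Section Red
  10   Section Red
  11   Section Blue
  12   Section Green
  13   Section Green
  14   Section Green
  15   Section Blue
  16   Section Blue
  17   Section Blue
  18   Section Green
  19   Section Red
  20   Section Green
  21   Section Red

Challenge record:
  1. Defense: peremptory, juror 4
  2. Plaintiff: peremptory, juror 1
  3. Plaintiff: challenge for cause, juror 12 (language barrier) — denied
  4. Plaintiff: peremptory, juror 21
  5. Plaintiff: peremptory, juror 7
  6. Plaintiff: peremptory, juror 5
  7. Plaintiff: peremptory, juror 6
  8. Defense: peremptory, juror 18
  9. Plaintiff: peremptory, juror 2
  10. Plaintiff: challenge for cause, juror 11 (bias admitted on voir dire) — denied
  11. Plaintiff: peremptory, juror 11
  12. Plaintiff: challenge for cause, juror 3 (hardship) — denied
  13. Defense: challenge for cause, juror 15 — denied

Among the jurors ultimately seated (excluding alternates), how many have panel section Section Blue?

2

Removed: #1, #2, #4, #5, #6, #7, #11, #18, #21.
Seated jurors 1–8: #3, #8, #9, #10, #12, #13, #14, #15 (alternates #16, #17, #19 not counted).
Of those, in Section Blue: #3, #15 → 2.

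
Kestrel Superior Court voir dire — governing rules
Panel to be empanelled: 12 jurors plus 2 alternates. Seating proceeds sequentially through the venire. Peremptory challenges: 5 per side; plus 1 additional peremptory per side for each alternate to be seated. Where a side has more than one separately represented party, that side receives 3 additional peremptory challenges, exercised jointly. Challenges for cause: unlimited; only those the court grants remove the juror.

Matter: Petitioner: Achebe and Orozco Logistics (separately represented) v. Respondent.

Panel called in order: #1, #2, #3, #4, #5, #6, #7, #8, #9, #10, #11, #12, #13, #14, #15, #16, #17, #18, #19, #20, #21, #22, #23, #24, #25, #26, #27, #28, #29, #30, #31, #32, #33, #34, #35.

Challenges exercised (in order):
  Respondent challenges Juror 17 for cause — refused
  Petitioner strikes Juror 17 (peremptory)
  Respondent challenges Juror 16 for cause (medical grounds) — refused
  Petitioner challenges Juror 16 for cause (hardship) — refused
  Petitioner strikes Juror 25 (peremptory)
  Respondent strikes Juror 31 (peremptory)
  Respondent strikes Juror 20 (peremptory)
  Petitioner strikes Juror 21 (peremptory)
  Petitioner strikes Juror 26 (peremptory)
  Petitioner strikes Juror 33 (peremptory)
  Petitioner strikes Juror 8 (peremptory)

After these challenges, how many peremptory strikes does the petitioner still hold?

4

Petitioner allotment: 5 base + 1 × 2 alternates + 3 multi-party = 10.
Petitioner peremptories used: #17, #25, #21, #26, #33, #8 — 6 (the for-cause on #16 doesn't count).
Remaining: 10 − 6 = 4.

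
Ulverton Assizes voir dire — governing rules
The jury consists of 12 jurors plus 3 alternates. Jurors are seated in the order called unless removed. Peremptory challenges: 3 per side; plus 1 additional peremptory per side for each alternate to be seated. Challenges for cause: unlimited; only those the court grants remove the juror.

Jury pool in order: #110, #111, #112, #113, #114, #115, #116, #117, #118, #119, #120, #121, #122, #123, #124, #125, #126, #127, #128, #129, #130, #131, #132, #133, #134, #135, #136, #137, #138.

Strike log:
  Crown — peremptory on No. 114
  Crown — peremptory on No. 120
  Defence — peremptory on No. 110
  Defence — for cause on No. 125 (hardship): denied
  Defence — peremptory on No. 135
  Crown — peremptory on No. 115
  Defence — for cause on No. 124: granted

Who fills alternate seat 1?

127

Removed: #110, #114, #115, #120, #124, #135. (#125 stays — for-cause denied.)
Filling seats in venire order through position 13: #111, #112, #113, #116, #117, #118, #119, #121, #122, #123, #125, #126, #127.
So alternate 1 is #127.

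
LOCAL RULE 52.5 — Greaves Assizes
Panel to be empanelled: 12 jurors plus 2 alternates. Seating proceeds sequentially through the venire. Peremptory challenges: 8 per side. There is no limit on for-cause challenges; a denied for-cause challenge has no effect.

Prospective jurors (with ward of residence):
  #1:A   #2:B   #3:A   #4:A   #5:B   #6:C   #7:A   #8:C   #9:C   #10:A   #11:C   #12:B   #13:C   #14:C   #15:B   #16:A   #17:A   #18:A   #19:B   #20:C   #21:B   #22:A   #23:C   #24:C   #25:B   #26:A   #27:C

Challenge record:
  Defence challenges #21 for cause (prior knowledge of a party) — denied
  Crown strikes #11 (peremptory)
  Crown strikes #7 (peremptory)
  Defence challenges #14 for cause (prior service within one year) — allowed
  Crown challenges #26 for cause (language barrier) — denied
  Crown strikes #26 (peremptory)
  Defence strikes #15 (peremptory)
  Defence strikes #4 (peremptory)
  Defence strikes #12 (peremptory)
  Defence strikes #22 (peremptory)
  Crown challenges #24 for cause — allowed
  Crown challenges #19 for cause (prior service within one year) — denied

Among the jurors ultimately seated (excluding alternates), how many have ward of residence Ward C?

4

Removed: #4, #7, #11, #12, #14, #15, #22, #24, #26.
Seated jurors 1–12: #1, #2, #3, #5, #6, #8, #9, #10, #13, #16, #17, #18 (alternates #19, #20 not counted).
Of those, in Ward C: #6, #8, #9, #13 → 4.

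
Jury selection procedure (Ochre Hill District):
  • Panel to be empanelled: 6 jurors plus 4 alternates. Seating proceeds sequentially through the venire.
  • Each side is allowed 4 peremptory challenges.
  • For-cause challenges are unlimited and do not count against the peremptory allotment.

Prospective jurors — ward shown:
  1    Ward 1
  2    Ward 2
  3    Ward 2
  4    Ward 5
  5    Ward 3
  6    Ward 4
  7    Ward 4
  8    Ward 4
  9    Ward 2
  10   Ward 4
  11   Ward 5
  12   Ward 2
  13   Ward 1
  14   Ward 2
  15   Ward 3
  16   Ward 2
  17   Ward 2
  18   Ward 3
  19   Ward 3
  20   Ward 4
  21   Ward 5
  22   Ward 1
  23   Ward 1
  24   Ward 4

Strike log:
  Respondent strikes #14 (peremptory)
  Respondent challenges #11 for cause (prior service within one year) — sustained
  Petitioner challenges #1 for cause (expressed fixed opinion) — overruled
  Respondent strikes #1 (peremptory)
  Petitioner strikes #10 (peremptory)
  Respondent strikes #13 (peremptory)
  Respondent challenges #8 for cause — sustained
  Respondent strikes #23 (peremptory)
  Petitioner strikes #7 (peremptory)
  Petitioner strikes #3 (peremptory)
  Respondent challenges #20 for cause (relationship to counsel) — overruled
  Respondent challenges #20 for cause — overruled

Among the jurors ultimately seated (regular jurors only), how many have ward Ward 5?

1

Removed: #1, #3, #7, #8, #10, #11, #13, #14, #23.
Seated jurors 1–6: #2, #4, #5, #6, #9, #12 (alternates #15, #16, #17, #18 not counted).
Of those, in Ward 5: #4 → 1.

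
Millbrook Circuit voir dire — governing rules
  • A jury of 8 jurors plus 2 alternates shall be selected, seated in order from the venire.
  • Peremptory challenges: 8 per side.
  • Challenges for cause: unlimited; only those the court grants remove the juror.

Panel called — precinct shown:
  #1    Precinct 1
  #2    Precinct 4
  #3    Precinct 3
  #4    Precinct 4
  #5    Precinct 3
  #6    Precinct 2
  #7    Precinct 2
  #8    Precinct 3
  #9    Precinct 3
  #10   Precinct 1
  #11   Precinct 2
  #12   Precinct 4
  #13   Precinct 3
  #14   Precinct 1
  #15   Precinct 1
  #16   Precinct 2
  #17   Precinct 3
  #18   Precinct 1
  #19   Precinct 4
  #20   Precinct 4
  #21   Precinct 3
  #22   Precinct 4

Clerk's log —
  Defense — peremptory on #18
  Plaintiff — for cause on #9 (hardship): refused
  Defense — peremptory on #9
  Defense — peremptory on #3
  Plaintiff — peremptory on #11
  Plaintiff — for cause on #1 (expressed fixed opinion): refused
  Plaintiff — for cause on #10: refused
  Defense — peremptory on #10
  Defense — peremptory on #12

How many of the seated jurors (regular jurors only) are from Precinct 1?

Removed: #3, #9, #10, #11, #12, #18.
Seated jurors 1–8: #1, #2, #4, #5, #6, #7, #8, #13 (alternates #14, #15 not counted).
Of those, in Precinct 1: #1 → 1.

1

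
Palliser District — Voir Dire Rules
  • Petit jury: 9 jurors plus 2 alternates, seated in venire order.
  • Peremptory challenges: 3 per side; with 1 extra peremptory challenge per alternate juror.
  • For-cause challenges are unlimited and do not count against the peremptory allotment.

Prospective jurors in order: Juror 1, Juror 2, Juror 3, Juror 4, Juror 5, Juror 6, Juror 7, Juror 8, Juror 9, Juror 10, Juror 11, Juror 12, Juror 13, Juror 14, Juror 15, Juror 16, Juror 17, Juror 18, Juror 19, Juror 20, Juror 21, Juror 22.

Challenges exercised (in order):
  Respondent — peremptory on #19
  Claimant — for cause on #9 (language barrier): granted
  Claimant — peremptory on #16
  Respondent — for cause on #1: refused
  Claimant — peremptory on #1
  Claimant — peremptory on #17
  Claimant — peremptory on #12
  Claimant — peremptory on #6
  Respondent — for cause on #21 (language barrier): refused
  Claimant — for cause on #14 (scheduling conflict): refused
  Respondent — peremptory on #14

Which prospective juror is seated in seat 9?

13

Removed: #1, #6, #9, #12, #14, #16, #17, #19. (#21 stays — for-cause denied.)
Filling seats in venire order through position 9: #2, #3, #4, #5, #7, #8, #10, #11, #13.
So seat 9 is #13.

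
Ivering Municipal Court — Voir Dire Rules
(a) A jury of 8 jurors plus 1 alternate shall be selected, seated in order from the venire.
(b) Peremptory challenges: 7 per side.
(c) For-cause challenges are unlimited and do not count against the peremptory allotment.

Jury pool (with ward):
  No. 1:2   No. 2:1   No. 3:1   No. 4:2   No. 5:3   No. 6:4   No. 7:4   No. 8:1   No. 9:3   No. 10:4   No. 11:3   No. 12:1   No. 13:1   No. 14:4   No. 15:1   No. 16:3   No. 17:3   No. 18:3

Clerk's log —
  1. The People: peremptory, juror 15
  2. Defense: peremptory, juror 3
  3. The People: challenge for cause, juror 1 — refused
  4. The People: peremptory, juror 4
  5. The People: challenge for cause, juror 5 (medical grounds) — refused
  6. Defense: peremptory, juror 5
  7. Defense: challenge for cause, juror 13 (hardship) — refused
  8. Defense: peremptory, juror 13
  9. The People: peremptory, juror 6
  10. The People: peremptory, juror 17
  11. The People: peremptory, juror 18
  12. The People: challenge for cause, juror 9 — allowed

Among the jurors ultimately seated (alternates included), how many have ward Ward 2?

Removed: #3, #4, #5, #6, #9, #13, #15, #17, #18.
Seated (9 incl. alternates): #1, #2, #7, #8, #10, #11, #12, #14, #16.
Of those, in Ward 2: #1 → 1.

1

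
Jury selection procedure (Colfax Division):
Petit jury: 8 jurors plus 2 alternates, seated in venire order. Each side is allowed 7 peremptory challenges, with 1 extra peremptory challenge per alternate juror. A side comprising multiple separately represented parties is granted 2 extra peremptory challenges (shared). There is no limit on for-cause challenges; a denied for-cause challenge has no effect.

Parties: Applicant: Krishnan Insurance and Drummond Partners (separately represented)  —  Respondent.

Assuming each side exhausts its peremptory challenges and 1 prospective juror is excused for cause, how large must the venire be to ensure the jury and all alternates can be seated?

Seats to fill: 8 + 2 alternates = 10.
Peremptories — Applicant: 7 + 1×2 + 2 = 11; Respondent: 7 + 1×2 = 9; total 20.
For-cause removals: 1.
Minimum venire: 10 + 20 + 1 = 31.

31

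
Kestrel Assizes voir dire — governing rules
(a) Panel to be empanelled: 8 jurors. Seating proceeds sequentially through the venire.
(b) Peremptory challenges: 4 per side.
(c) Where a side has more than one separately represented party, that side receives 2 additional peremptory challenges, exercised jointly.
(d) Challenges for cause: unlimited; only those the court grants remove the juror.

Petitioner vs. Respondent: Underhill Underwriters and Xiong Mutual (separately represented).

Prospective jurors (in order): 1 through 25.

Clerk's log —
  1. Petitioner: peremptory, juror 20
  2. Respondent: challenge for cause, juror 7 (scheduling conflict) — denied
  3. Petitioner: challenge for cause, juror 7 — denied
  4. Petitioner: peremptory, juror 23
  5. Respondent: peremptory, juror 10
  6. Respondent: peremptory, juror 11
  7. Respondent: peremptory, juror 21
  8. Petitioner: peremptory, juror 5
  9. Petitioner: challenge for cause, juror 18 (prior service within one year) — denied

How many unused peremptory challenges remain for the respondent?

3

Respondent allotment: 4 base + 2 multi-party = 6.
Respondent peremptories used: #10, #11, #21 — 3 (the for-cause on #7 doesn't count).
Remaining: 6 − 3 = 3.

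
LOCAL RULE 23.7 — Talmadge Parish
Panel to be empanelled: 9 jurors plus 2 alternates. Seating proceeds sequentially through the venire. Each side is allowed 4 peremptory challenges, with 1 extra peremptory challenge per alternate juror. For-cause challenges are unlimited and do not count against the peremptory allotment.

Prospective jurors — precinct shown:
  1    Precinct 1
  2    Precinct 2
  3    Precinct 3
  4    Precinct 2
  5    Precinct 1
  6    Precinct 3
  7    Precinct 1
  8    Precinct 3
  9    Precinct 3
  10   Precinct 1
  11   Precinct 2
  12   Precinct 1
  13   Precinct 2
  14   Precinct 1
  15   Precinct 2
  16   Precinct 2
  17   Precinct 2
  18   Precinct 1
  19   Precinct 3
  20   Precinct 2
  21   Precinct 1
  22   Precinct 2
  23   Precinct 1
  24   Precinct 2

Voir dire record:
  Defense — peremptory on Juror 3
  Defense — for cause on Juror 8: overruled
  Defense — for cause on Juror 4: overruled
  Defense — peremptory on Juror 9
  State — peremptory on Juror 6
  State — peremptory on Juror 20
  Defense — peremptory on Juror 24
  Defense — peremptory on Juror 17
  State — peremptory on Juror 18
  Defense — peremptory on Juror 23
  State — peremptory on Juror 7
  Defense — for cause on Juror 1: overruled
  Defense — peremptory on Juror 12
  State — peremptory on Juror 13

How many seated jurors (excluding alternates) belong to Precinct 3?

1

Removed: #3, #6, #7, #9, #12, #13, #17, #18, #20, #23, #24.
Seated jurors 1–9: #1, #2, #4, #5, #8, #10, #11, #14, #15 (alternates #16, #19 not counted).
Of those, in Precinct 3: #8 → 1.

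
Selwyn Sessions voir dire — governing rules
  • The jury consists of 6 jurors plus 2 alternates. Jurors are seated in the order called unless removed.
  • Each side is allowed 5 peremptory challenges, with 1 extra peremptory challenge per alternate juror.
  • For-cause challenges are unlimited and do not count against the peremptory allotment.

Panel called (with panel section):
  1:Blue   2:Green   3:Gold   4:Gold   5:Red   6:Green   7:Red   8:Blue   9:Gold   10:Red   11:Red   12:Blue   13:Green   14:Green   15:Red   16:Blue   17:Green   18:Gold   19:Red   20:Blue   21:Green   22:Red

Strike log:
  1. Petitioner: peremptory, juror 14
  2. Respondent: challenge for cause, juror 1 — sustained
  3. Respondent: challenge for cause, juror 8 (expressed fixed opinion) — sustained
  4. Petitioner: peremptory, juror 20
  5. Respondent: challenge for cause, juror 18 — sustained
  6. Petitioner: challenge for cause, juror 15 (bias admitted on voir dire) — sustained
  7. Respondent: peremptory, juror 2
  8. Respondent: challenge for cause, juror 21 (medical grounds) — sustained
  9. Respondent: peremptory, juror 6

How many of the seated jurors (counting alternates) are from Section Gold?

3

Removed: #1, #2, #6, #8, #14, #15, #18, #20, #21.
Seated (8 incl. alternates): #3, #4, #5, #7, #9, #10, #11, #12.
Of those, in Section Gold: #3, #4, #9 → 3.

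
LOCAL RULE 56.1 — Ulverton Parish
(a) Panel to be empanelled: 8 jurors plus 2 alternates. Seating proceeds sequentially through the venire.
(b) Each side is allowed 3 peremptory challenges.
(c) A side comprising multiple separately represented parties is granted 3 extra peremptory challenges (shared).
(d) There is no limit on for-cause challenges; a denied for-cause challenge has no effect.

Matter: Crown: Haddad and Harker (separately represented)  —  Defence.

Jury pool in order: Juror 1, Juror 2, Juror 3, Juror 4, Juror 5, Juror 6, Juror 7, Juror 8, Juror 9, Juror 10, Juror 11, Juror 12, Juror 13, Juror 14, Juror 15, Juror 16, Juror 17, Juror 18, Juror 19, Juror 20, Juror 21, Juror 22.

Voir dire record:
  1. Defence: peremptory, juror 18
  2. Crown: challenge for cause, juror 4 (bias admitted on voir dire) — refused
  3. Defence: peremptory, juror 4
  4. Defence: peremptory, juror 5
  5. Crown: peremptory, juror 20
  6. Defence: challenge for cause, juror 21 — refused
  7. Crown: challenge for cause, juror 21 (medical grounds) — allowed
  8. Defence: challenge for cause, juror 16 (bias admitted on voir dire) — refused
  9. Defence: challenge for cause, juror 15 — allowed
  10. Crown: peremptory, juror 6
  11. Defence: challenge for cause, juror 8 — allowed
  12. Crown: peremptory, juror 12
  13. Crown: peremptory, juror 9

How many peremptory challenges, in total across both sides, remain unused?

Crown allotment: 3 base + 3 multi-party = 6. Defence allotment: 3.
Crown peremptories used: #20, #6, #12, #9 — 4 (for-cause on #4, #21 don't count).
Defence peremptories used: #18, #4, #5 — 3 (for-cause on #21, #16, #15, #8 don't count).
Remaining: (6 − 4) + (3 − 3) = 2.

2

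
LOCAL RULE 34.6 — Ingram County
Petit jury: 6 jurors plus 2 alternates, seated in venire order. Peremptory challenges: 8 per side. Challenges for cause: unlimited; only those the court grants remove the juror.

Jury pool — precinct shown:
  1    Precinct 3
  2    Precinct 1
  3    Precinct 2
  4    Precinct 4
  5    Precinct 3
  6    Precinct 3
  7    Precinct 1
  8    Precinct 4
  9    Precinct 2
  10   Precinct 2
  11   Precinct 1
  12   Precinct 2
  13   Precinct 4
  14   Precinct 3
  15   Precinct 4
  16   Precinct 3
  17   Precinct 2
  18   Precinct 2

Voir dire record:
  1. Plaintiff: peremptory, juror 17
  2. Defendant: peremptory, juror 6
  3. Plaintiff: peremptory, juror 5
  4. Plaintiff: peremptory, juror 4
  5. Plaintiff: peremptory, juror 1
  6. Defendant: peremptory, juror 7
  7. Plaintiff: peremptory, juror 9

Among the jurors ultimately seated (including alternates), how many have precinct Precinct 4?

2

Removed: #1, #4, #5, #6, #7, #9, #17.
Seated (8 incl. alternates): #2, #3, #8, #10, #11, #12, #13, #14.
Of those, in Precinct 4: #8, #13 → 2.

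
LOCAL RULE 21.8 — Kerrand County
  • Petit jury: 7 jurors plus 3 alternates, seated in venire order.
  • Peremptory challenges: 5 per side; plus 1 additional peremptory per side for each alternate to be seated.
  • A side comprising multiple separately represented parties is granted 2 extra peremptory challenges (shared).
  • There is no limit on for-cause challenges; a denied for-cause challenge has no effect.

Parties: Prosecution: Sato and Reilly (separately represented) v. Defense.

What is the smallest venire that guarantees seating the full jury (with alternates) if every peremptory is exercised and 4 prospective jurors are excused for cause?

32

Seats to fill: 7 + 3 alternates = 10.
Peremptories — Prosecution: 5 + 1×3 + 2 = 10; Defense: 5 + 1×3 = 8; total 18.
For-cause removals: 4.
Minimum venire: 10 + 18 + 4 = 32.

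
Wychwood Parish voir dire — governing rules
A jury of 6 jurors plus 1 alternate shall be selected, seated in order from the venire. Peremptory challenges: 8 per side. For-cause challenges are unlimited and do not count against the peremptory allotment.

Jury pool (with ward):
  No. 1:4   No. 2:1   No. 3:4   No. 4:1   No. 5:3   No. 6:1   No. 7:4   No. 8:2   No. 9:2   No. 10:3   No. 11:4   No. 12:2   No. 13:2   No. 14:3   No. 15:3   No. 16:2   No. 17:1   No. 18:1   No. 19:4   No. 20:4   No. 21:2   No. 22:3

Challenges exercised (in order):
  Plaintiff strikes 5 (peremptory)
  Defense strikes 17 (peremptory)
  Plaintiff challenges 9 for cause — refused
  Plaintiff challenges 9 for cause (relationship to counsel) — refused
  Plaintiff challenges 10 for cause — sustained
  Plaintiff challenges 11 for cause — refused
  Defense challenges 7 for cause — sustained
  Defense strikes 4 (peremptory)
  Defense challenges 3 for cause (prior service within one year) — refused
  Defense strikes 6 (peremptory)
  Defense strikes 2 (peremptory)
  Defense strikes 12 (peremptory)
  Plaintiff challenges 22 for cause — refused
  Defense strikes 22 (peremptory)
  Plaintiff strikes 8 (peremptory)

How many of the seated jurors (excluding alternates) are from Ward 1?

Removed: #2, #4, #5, #6, #7, #8, #10, #12, #17, #22.
Seated jurors 1–6: #1, #3, #9, #11, #13, #14 (alternates #15 not counted).
None of those are in Ward 1 → 0.

0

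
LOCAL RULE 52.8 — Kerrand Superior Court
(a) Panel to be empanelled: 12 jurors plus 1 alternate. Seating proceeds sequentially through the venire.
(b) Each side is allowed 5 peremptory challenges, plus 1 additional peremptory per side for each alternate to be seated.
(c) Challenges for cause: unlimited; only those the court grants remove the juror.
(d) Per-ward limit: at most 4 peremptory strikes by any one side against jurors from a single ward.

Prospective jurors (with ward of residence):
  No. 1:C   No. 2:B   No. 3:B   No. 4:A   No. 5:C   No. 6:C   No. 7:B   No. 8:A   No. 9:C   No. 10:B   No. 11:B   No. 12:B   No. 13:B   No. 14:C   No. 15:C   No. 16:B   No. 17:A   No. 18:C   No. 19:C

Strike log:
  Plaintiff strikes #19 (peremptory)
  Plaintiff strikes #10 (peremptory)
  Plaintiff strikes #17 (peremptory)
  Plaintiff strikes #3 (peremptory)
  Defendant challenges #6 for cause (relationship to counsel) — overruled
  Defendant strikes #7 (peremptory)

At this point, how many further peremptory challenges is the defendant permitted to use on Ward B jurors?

3

Defendant peremptories so far: #7 — 1 of 6 used, 5 left overall.
Against Ward B: #7 — 1 used; per-ward cap 4 leaves 3.
Binding limit: min(5, 3) = 3.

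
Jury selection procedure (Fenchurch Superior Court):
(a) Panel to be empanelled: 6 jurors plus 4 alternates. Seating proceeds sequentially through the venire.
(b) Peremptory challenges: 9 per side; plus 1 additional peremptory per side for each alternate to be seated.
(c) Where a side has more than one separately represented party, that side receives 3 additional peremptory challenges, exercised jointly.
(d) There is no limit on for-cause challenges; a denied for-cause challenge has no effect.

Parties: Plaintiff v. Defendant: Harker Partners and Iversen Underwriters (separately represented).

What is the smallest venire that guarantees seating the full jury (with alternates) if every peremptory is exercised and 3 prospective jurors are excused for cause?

Seats to fill: 6 + 4 alternates = 10.
Peremptories — Plaintiff: 9 + 1×4 = 13; Defendant: 9 + 1×4 + 3 = 16; total 29.
For-cause removals: 3.
Minimum venire: 10 + 29 + 3 = 42.

42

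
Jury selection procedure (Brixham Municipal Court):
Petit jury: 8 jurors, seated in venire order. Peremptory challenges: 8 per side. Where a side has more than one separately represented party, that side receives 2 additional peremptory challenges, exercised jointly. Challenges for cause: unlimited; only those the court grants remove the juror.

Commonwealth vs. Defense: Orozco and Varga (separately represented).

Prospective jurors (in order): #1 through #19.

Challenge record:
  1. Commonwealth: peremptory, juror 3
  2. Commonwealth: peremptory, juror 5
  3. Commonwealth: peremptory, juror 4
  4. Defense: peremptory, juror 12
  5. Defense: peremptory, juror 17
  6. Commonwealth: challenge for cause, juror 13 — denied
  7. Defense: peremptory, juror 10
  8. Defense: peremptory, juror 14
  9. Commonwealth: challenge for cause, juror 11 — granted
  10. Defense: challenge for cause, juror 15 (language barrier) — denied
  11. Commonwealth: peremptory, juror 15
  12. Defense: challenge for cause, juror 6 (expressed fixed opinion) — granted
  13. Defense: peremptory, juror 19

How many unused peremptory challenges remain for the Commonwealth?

4

Commonwealth allotment: 8.
Commonwealth peremptories used: #3, #5, #4, #15 — 4 (for-cause on #13, #11 don't count).
Remaining: 8 − 4 = 4.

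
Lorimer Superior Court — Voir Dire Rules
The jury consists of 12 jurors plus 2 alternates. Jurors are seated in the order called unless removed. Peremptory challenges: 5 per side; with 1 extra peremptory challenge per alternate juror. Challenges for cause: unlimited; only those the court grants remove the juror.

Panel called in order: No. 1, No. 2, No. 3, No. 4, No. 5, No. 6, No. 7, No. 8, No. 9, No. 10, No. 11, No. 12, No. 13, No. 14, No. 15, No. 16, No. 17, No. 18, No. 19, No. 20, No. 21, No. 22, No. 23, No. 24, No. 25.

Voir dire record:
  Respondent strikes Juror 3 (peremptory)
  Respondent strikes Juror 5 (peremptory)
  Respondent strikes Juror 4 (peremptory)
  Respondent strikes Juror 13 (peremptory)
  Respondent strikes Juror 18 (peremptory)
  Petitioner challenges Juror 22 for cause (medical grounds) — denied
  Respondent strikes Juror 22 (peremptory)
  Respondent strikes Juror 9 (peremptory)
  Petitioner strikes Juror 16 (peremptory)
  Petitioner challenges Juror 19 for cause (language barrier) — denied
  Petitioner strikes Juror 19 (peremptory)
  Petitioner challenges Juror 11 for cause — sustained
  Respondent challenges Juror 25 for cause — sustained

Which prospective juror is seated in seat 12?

21

Removed: #3, #4, #5, #9, #11, #13, #16, #18, #19, #22, #25.
Seating in order: seats 1–12 → #1, #2, #6, #7, #8, #10, #12, #14, #15, #17, #20, #21; alternates → #23, #24.
So seat 12 is #21.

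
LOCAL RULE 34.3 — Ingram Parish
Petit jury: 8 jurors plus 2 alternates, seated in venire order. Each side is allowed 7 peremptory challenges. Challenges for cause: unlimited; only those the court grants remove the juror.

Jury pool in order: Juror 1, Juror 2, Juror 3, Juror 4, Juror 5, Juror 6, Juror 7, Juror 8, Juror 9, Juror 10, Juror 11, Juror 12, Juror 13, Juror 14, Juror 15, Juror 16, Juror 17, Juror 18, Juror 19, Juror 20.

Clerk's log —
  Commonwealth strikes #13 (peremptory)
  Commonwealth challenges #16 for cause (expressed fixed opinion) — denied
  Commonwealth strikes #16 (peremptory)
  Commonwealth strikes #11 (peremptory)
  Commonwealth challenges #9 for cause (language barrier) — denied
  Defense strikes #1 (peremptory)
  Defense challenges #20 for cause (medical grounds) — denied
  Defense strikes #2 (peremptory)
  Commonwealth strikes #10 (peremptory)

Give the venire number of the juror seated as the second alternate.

15

Removed: #1, #2, #10, #11, #13, #16. (#9, #20 stay — for-cause denied.)
Seating in order: seats 1–8 → #3, #4, #5, #6, #7, #8, #9, #12; alternates → #14, #15.
So alternate 2 is #15.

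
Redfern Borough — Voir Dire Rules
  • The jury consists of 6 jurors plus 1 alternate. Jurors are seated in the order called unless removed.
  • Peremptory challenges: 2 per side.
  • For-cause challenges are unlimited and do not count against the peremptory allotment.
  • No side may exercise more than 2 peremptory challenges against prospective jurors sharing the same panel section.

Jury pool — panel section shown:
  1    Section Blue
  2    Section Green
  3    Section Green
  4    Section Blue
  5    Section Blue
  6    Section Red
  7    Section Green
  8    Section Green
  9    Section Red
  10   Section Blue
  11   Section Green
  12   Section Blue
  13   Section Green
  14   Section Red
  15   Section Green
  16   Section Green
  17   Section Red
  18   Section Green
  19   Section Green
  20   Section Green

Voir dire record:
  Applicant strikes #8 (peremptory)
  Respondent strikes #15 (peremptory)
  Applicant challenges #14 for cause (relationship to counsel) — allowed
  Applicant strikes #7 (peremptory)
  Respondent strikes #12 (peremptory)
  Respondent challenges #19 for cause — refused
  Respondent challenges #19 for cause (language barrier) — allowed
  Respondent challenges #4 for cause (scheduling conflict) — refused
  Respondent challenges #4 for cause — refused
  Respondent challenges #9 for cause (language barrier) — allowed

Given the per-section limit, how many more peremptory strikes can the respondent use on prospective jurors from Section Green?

0

Respondent peremptories so far: #15, #12 — 2 of 2 used, 0 left overall.
Against Section Green: #15 — 1 used; per-section cap 2 leaves 1.
Binding limit: min(0, 1) = 0.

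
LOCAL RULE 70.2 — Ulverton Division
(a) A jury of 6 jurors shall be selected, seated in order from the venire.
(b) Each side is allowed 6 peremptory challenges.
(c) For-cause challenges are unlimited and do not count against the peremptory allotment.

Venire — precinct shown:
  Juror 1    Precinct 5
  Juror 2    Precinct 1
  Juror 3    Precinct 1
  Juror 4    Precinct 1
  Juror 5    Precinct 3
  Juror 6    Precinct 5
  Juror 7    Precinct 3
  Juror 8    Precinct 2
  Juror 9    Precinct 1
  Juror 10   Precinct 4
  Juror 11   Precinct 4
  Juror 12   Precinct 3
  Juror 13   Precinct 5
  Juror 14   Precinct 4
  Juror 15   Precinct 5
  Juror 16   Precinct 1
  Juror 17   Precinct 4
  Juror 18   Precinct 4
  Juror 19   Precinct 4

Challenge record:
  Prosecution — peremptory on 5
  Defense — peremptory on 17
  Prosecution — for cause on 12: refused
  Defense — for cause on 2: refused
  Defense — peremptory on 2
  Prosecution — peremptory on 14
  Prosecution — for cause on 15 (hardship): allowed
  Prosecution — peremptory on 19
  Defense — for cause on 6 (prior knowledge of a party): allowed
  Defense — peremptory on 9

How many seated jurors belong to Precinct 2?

1

Removed: #2, #5, #6, #9, #14, #15, #17, #19.
Seated jurors 1–6: #1, #3, #4, #7, #8, #10.
Of those, in Precinct 2: #8 → 1.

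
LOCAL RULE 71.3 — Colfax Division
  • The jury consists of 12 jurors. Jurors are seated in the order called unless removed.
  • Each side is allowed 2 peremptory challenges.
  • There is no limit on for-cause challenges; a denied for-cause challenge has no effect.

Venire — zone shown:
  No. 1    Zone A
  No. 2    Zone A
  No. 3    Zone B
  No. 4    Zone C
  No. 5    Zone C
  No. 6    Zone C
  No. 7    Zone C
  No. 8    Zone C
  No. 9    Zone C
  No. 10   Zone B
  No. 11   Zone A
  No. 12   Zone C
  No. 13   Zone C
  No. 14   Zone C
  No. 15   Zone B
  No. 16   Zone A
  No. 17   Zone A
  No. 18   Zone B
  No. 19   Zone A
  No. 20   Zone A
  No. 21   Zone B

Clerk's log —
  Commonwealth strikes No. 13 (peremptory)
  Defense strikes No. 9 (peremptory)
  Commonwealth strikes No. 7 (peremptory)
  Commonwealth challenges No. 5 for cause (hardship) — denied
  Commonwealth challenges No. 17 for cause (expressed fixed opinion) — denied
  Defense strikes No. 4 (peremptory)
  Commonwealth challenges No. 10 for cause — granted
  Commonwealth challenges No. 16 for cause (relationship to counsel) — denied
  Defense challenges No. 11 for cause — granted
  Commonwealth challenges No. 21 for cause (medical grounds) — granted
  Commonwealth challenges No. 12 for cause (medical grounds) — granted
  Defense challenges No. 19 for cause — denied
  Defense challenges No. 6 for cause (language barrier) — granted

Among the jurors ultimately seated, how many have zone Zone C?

3

Removed: #4, #6, #7, #9, #10, #11, #12, #13, #21.
Seated jurors 1–12: #1, #2, #3, #5, #8, #14, #15, #16, #17, #18, #19, #20.
Of those, in Zone C: #5, #8, #14 → 3.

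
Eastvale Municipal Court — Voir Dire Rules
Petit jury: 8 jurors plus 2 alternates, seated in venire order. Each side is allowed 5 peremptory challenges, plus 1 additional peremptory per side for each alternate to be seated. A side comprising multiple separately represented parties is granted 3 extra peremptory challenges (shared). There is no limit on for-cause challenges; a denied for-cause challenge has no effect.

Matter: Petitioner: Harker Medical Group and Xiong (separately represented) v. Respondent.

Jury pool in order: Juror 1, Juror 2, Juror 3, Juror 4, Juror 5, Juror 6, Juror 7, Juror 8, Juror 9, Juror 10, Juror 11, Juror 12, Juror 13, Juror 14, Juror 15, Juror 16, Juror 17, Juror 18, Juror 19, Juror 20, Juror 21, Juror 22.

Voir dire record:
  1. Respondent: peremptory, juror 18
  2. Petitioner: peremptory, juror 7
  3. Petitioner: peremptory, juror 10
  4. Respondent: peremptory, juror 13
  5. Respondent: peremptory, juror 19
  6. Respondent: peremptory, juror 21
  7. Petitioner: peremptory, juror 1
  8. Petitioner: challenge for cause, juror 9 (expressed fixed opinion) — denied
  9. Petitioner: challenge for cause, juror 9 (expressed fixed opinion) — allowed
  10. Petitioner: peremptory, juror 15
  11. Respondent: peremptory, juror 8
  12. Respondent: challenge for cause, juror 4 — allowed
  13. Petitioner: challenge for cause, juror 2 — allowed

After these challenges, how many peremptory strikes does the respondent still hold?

Respondent allotment: 5 base + 1 × 2 alternates = 7.
Respondent peremptories used: #18, #13, #19, #21, #8 — 5 (the for-cause on #4 doesn't count).
Remaining: 7 − 5 = 2.

2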